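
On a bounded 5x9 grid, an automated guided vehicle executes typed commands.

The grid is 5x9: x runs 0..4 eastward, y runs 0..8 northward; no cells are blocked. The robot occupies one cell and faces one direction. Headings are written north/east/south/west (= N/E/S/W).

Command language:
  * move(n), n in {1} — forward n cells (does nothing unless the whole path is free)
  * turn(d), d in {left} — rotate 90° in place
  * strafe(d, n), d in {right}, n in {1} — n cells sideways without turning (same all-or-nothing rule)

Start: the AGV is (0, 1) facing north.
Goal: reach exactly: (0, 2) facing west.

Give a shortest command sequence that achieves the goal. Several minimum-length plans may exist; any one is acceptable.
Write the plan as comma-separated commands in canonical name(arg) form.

t0: (0, 1) facing north
[1] after move(1): (0, 2) facing north
[2] after turn(left): (0, 2) facing west
no 1-step plan works, so 2 is optimal.

move(1), turn(left)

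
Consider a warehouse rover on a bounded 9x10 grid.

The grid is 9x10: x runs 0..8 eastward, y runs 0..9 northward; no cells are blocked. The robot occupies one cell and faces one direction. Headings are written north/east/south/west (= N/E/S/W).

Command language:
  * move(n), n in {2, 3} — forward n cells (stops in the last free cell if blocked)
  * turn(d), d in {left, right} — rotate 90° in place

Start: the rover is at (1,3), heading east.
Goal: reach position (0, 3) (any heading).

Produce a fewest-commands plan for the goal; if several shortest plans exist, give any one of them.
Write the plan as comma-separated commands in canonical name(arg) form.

t0: at (1,3), heading east
1. turn(right) → at (1,3), heading south
2. turn(right) → at (1,3), heading west
3. move(3) → at (0,3), heading west
nothing shorter than 3 reaches the goal.

turn(right), turn(right), move(3)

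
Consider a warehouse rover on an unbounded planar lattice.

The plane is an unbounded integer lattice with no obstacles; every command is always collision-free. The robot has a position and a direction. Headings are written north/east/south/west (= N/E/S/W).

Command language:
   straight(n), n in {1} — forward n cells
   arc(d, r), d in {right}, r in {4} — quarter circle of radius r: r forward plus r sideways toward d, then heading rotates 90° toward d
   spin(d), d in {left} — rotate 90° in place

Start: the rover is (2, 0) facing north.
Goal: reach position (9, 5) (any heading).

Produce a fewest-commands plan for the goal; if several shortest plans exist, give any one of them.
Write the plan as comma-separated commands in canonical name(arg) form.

straight(1), arc(right, 4), straight(1), straight(1), straight(1)

begin: (2, 0) facing north
t=1 straight(1) ⇒ (2, 1) facing north
t=2 arc(right, 4) ⇒ (6, 5) facing east
t=3 straight(1) ⇒ (7, 5) facing east
t=4 straight(1) ⇒ (8, 5) facing east
t=5 straight(1) ⇒ (9, 5) facing east
minimal: 5 command(s), checked below 5.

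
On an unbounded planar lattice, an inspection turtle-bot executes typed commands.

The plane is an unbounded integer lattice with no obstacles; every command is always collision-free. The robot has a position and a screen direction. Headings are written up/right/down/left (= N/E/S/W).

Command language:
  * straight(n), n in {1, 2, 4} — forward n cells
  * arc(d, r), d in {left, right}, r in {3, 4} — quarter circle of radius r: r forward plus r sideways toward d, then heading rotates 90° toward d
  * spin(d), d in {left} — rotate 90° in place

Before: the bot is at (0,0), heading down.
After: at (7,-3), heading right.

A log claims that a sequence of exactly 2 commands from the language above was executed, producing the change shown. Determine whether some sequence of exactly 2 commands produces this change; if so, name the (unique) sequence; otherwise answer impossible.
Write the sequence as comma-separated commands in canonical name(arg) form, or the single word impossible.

key: running straight(4) before arc(left, 3) would end elsewhere — order is forced
t0: at (0,0), heading down
t=1 arc(left, 3) ⇒ at (3,-3), heading right
t=2 straight(4) ⇒ at (7,-3), heading right
no rival 2-sequence matches.

arc(left, 3), straight(4)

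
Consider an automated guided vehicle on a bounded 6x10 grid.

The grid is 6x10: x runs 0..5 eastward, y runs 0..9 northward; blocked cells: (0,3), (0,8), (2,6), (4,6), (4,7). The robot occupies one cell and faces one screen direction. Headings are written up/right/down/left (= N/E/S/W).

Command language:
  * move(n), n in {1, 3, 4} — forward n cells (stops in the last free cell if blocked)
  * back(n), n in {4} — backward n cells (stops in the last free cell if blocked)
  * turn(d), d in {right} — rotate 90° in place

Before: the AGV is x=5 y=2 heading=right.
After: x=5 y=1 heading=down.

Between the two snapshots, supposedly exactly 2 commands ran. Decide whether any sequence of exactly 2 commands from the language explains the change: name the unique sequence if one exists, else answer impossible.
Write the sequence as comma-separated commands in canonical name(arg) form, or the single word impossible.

turn(right), move(1)

key: position moved to (5,1) AND the heading swung to S — translation plus rotation needed
from: x=5 y=2 heading=right
1. turn(right) → x=5 y=2 heading=down
2. move(1) → x=5 y=1 heading=down
no rival 2-sequence matches.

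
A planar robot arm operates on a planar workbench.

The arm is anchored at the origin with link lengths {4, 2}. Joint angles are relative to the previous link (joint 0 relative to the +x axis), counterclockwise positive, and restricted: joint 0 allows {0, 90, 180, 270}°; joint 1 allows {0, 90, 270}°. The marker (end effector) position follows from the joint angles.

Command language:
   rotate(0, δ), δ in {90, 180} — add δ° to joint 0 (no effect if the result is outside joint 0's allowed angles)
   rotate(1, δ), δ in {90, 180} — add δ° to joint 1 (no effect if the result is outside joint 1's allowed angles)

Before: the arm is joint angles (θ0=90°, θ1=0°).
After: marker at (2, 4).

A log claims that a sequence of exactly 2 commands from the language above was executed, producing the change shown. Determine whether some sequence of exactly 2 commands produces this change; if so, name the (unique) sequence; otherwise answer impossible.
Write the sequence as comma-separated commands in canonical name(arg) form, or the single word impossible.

rotate(1, 90), rotate(1, 180)

key: order matters: swapping rotate(1, 90) and rotate(1, 180) lands elsewhere
t0: joint angles (θ0=90°, θ1=0°)
step 1 (rotate(1, 90)): joint angles (θ0=90°, θ1=90°)
step 2 (rotate(1, 180)): joint angles (θ0=90°, θ1=270°)
all 16 alternatives checked — unique.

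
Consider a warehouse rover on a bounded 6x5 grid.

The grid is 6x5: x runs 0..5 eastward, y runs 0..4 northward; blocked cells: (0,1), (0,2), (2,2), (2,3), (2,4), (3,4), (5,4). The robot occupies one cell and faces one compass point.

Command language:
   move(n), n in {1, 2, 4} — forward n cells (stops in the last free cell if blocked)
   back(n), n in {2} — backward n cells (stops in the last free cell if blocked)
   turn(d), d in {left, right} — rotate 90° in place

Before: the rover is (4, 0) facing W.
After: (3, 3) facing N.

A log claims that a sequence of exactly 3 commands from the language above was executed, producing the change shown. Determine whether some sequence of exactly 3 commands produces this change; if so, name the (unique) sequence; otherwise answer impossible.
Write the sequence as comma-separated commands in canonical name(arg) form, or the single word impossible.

move(1), turn(right), move(4)

key: position moved to (3,3) AND the heading swung to N — translation plus rotation needed
begin: (4, 0) facing W
step 1 (move(1)): (3, 0) facing W
step 2 (turn(right)): (3, 0) facing N
step 3 (move(4)): (3, 3) facing N
no other 3-command option fits: unique.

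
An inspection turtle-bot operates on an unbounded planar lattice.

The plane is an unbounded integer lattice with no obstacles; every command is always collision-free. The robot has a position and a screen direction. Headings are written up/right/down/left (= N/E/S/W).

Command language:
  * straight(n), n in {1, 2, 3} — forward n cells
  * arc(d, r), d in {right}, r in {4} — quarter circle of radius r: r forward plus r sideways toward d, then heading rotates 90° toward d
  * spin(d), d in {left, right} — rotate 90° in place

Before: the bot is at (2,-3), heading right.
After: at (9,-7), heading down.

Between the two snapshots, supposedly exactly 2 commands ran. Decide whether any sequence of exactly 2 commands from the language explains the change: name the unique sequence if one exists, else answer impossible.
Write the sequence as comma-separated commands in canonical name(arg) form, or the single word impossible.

key: cell and facing (now S) both changed — the 2 commands mix motion and turning
from: at (2,-3), heading right
step 1 (straight(3)): at (5,-3), heading right
step 2 (arc(right, 4)): at (9,-7), heading down
no rival 2-sequence matches.

straight(3), arc(right, 4)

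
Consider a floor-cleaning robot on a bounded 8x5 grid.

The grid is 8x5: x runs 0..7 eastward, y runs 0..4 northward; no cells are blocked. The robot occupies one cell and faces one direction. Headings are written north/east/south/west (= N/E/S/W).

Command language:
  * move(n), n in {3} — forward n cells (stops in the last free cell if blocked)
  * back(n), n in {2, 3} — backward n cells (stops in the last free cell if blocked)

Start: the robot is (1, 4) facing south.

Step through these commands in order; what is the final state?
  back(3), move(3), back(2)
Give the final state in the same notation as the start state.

from: (1, 4) facing south
t=1 back(3) ⇒ (1, 4) facing south
t=2 move(3) ⇒ (1, 1) facing south
t=3 back(2) ⇒ (1, 3) facing south

(1, 3) facing south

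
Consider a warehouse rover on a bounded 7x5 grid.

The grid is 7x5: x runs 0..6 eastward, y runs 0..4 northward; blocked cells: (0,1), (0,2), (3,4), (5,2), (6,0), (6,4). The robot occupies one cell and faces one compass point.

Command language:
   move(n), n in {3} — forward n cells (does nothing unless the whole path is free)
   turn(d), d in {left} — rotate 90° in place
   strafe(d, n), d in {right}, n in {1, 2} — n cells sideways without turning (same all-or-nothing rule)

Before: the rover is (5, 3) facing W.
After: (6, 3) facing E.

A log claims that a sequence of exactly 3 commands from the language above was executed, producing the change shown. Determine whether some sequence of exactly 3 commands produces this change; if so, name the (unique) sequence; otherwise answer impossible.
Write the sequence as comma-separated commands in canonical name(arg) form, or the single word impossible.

checked all 3-command options: none fits.

impossible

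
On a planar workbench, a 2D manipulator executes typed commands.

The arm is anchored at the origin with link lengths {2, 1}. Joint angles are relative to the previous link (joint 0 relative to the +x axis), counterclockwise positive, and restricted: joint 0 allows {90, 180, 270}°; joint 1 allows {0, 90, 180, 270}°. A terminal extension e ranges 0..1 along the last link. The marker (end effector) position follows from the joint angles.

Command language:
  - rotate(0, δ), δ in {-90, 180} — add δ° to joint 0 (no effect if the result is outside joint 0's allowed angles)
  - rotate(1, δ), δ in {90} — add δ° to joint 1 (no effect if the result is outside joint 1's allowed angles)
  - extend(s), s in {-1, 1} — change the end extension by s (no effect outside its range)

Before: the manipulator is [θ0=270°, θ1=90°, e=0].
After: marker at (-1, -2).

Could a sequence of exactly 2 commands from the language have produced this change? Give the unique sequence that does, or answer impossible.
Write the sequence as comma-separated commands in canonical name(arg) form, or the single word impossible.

t0: [θ0=270°, θ1=90°, e=0]
1. rotate(1, 90) → [θ0=270°, θ1=180°, e=0]
2. rotate(1, 90) → [θ0=270°, θ1=270°, e=0]
uniquely the one of 25 2-step routes that fits.

rotate(1, 90), rotate(1, 90)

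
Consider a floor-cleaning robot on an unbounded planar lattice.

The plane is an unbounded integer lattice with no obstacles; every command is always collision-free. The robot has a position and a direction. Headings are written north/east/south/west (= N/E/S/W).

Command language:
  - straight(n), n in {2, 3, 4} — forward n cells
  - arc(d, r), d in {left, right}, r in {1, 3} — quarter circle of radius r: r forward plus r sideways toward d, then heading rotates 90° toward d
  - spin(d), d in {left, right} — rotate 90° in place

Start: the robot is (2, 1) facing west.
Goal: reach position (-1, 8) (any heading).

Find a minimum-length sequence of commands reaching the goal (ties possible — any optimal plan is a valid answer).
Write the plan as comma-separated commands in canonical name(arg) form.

arc(right, 3), straight(4)

from: (2, 1) facing west
1. arc(right, 3) → (-1, 4) facing north
2. straight(4) → (-1, 8) facing north
nothing shorter than 2 reaches the goal.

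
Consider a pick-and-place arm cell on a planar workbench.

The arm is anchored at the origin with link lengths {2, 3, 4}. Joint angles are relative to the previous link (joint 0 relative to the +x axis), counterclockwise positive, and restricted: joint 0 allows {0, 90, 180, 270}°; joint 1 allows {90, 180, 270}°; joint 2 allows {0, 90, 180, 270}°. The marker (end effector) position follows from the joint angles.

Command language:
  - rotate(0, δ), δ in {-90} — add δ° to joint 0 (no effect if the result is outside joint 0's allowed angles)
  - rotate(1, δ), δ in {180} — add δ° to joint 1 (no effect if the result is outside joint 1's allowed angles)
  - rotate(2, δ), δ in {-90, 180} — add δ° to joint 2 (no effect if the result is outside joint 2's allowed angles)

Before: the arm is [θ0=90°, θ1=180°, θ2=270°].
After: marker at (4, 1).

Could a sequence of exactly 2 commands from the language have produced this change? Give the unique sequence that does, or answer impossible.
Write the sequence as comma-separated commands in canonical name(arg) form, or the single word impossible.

begin: [θ0=90°, θ1=180°, θ2=270°]
step 1 (rotate(0, -90)): [θ0=0°, θ1=180°, θ2=270°]
step 2 (rotate(0, -90)): [θ0=270°, θ1=180°, θ2=270°]
no other 2-command option fits: unique.

rotate(0, -90), rotate(0, -90)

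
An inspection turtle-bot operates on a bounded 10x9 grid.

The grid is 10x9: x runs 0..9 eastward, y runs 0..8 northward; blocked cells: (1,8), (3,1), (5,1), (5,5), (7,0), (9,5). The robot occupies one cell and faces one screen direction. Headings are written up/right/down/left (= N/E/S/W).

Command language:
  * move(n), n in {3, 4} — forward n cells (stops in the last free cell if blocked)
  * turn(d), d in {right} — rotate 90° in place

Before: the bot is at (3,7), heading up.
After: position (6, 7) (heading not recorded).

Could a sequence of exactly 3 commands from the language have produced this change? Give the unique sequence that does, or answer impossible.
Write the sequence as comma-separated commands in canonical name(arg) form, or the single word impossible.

turn(right), move(3), turn(right)

t0: at (3,7), heading up
step 1 (turn(right)): at (3,7), heading right
step 2 (move(3)): at (6,7), heading right
step 3 (turn(right)): at (6,7), heading down
all 27 alternatives checked — unique.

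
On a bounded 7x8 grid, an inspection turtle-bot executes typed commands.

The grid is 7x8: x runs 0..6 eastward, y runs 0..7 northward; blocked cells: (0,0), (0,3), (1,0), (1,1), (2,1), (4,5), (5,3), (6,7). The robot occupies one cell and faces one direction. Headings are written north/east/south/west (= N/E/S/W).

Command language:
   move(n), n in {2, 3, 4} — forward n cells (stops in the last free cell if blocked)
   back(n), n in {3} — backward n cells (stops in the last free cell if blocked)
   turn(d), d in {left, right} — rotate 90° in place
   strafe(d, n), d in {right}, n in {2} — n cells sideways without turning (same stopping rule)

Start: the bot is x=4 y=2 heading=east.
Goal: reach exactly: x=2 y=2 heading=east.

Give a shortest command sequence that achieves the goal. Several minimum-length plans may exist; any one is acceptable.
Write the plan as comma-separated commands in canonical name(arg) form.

turn(right), strafe(right, 2), turn(left)

initial: x=4 y=2 heading=east
1. turn(right) → x=4 y=2 heading=south
2. strafe(right, 2) → x=2 y=2 heading=south
3. turn(left) → x=2 y=2 heading=east
shorter routes all fall short; 3 is best.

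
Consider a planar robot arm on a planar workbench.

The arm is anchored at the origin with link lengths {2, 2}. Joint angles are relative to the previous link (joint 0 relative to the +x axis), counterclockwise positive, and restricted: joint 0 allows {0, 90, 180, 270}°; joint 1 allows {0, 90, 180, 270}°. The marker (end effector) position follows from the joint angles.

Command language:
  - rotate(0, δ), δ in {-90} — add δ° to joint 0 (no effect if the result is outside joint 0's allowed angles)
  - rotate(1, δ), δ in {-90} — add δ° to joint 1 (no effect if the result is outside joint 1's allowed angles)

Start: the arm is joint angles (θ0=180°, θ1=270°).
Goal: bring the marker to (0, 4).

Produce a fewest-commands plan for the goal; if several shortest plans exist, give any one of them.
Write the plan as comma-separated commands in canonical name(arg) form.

start: joint angles (θ0=180°, θ1=270°)
[1] after rotate(0, -90): joint angles (θ0=90°, θ1=270°)
[2] after rotate(1, -90): joint angles (θ0=90°, θ1=180°)
[3] after rotate(1, -90): joint angles (θ0=90°, θ1=90°)
[4] after rotate(1, -90): joint angles (θ0=90°, θ1=0°)
nothing shorter than 4 reaches the goal.

rotate(0, -90), rotate(1, -90), rotate(1, -90), rotate(1, -90)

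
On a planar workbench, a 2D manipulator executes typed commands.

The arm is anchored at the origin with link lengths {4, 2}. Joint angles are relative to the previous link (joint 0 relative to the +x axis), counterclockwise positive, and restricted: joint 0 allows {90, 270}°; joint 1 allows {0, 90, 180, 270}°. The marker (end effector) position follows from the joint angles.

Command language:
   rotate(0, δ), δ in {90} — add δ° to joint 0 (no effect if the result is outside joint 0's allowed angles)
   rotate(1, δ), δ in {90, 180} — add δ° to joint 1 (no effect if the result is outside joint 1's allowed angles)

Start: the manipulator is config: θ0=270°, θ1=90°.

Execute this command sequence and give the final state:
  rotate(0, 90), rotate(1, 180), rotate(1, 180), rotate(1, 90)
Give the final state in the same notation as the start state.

config: θ0=270°, θ1=180°

from: config: θ0=270°, θ1=90°
[1] after rotate(0, 90): config: θ0=270°, θ1=90°
[2] after rotate(1, 180): config: θ0=270°, θ1=270°
[3] after rotate(1, 180): config: θ0=270°, θ1=90°
[4] after rotate(1, 90): config: θ0=270°, θ1=180°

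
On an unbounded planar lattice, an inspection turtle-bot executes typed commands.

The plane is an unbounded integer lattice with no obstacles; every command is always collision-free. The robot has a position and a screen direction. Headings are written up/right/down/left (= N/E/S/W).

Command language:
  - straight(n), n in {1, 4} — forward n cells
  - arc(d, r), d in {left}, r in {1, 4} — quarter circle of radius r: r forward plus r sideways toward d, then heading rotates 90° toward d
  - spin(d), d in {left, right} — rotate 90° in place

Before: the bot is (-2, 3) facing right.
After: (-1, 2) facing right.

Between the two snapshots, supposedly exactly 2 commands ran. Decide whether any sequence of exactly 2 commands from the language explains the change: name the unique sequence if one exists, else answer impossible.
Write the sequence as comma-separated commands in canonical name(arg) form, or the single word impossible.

key: order matters: swapping spin(right) and arc(left, 1) lands elsewhere
begin: (-2, 3) facing right
step 1 (spin(right)): (-2, 3) facing down
step 2 (arc(left, 1)): (-1, 2) facing right
no rival 2-sequence matches.

spin(right), arc(left, 1)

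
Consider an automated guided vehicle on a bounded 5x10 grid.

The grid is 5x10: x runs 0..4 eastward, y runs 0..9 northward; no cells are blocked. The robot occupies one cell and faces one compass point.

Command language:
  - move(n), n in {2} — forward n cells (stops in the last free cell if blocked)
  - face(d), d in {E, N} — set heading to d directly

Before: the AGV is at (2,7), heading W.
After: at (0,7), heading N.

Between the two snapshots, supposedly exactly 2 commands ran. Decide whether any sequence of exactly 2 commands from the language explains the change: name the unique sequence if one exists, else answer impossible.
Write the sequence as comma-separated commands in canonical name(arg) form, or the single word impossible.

move(2), face(N)

key: cell and facing (now N) both changed — the 2 commands mix motion and turning
begin: at (2,7), heading W
1. move(2) → at (0,7), heading W
2. face(N) → at (0,7), heading N
no rival 2-sequence matches.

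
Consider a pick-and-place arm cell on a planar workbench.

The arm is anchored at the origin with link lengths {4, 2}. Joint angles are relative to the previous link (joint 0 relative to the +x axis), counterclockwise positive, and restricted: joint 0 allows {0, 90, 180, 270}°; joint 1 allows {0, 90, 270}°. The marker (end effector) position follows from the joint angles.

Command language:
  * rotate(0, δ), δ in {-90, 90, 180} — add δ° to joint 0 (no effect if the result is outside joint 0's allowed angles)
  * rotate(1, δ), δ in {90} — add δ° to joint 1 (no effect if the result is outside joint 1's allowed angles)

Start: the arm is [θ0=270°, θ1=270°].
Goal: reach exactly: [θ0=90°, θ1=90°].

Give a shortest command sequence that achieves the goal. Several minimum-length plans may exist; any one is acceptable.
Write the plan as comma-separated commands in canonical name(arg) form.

from: [θ0=270°, θ1=270°]
t=1 rotate(0, 180) ⇒ [θ0=90°, θ1=270°]
t=2 rotate(1, 90) ⇒ [θ0=90°, θ1=0°]
t=3 rotate(1, 90) ⇒ [θ0=90°, θ1=90°]
minimal: 3 command(s), checked below 3.

rotate(0, 180), rotate(1, 90), rotate(1, 90)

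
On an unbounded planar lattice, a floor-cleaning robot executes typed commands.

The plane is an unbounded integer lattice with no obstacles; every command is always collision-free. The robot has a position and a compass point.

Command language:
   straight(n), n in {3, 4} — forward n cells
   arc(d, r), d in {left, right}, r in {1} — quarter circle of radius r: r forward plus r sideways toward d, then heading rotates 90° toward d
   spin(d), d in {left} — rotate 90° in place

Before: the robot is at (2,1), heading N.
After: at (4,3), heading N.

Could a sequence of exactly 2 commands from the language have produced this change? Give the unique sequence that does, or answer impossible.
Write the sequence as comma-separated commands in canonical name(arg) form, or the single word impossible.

arc(right, 1), arc(left, 1)

key: order matters: swapping arc(right, 1) and arc(left, 1) lands elsewhere
start: at (2,1), heading N
1. arc(right, 1) → at (3,2), heading E
2. arc(left, 1) → at (4,3), heading N
all 25 alternatives checked — unique.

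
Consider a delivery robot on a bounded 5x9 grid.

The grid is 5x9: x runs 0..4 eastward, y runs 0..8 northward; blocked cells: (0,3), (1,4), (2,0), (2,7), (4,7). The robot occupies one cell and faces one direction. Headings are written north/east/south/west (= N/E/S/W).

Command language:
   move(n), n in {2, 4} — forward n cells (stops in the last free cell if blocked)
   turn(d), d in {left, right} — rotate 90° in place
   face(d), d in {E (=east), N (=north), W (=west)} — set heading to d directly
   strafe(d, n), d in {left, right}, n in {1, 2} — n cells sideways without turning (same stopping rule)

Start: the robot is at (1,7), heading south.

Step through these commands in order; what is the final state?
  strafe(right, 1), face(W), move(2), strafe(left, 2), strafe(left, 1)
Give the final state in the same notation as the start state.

at (0,4), heading west

start: at (1,7), heading south
[1] after strafe(right, 1): at (0,7), heading south
[2] after face(W): at (0,7), heading west
[3] after move(2): at (0,7), heading west
[4] after strafe(left, 2): at (0,5), heading west
[5] after strafe(left, 1): at (0,4), heading west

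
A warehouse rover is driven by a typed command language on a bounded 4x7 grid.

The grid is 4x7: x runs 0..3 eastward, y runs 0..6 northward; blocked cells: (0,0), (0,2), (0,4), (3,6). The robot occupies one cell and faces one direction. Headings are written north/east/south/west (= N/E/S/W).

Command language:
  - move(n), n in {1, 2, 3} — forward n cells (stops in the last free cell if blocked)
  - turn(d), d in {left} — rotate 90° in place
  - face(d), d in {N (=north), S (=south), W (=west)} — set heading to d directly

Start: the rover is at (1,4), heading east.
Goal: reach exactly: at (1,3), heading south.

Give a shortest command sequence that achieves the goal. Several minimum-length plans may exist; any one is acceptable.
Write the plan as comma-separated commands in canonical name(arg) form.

start: at (1,4), heading east
1. face(S) → at (1,4), heading south
2. move(1) → at (1,3), heading south
shorter routes all fall short; 2 is best.

face(S), move(1)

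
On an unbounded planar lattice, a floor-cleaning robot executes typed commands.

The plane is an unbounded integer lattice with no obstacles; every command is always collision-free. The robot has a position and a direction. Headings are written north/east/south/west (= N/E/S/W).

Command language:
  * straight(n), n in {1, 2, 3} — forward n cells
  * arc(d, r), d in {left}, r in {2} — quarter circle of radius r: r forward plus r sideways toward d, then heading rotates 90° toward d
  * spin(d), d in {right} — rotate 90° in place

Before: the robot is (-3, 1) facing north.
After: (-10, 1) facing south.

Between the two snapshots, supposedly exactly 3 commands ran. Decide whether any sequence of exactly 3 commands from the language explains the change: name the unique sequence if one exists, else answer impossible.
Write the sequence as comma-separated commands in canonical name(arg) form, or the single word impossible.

key: position moved to (-10,1) AND the heading swung to S — translation plus rotation needed
initial: (-3, 1) facing north
t=1 arc(left, 2) ⇒ (-5, 3) facing west
t=2 straight(3) ⇒ (-8, 3) facing west
t=3 arc(left, 2) ⇒ (-10, 1) facing south
all 125 alternatives checked — unique.

arc(left, 2), straight(3), arc(left, 2)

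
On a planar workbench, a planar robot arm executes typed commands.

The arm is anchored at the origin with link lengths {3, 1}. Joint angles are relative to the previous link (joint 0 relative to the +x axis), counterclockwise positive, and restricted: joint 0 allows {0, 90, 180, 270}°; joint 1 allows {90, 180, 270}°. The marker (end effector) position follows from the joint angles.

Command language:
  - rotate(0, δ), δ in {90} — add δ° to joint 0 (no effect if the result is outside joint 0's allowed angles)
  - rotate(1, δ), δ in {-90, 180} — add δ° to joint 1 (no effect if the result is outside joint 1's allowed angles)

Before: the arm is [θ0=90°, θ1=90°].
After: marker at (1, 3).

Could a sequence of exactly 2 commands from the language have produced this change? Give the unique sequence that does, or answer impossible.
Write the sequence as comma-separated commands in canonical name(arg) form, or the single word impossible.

rotate(1, -90), rotate(1, 180)

key: order matters: swapping rotate(1, -90) and rotate(1, 180) lands elsewhere
begin: [θ0=90°, θ1=90°]
1. rotate(1, -90) → [θ0=90°, θ1=90°]
2. rotate(1, 180) → [θ0=90°, θ1=270°]
no rival 2-sequence matches.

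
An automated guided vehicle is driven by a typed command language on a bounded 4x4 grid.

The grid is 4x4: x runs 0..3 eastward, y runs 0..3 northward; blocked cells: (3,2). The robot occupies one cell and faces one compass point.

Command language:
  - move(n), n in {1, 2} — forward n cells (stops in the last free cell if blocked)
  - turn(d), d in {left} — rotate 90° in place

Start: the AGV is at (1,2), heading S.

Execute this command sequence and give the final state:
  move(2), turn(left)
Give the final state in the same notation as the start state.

at (1,0), heading E

start: at (1,2), heading S
1. move(2) → at (1,0), heading S
2. turn(left) → at (1,0), heading E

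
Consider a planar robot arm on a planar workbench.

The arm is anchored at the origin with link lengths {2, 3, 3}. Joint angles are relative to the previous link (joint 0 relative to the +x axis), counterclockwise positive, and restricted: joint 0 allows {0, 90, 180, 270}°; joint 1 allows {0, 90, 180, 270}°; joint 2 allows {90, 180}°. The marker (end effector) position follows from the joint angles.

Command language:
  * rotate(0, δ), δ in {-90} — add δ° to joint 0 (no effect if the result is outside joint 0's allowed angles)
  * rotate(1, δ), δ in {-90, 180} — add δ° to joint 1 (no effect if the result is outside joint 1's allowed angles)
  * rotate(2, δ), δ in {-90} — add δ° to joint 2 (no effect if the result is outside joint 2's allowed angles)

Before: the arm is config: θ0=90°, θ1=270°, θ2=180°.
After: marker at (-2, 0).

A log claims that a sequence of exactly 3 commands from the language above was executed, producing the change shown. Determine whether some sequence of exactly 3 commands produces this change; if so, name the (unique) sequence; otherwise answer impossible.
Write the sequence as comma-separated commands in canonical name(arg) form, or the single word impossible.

from: config: θ0=90°, θ1=270°, θ2=180°
step 1 (rotate(0, -90)): config: θ0=0°, θ1=270°, θ2=180°
step 2 (rotate(0, -90)): config: θ0=270°, θ1=270°, θ2=180°
step 3 (rotate(0, -90)): config: θ0=180°, θ1=270°, θ2=180°
all 64 alternatives checked — unique.

rotate(0, -90), rotate(0, -90), rotate(0, -90)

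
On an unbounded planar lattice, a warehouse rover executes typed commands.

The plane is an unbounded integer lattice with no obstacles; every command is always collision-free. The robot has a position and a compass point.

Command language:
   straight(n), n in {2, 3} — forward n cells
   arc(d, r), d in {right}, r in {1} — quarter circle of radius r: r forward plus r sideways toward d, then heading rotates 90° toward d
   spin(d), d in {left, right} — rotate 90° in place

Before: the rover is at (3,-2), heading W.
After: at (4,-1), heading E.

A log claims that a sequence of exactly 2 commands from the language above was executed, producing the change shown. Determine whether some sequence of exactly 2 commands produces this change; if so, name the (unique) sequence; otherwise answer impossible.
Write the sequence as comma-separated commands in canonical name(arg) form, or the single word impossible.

key: order matters: swapping spin(right) and arc(right, 1) lands elsewhere
start: at (3,-2), heading W
t=1 spin(right) ⇒ at (3,-2), heading N
t=2 arc(right, 1) ⇒ at (4,-1), heading E
no other 2-command option fits: unique.

spin(right), arc(right, 1)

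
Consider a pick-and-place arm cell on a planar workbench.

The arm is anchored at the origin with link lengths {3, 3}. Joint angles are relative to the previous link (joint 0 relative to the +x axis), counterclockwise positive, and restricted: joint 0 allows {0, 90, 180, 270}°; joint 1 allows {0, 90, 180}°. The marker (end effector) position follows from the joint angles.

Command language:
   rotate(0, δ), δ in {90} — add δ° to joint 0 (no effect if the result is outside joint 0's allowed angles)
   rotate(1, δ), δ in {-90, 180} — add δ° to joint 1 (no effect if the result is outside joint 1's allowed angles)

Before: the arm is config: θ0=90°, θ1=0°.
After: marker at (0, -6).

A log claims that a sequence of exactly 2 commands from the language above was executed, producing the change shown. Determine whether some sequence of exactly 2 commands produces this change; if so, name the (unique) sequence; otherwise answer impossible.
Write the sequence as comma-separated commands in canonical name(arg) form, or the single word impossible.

begin: config: θ0=90°, θ1=0°
[1] after rotate(0, 90): config: θ0=180°, θ1=0°
[2] after rotate(0, 90): config: θ0=270°, θ1=0°
no other 2-command option fits: unique.

rotate(0, 90), rotate(0, 90)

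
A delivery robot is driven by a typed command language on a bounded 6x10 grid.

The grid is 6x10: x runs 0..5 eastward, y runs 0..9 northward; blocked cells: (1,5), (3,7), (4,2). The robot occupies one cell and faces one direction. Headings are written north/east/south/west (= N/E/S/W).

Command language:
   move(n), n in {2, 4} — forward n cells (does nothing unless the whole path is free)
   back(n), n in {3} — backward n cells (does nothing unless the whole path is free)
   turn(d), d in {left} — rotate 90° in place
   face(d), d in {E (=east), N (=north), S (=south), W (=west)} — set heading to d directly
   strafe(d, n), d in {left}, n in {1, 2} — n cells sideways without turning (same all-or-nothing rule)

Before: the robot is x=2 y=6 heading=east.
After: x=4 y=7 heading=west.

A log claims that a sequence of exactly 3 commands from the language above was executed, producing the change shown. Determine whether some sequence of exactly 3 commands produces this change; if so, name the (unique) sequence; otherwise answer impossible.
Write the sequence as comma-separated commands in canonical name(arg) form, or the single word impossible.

key: cell and facing (now W) both changed — the 3 commands mix motion and turning
begin: x=2 y=6 heading=east
[1] after move(2): x=4 y=6 heading=east
[2] after strafe(left, 1): x=4 y=7 heading=east
[3] after face(W): x=4 y=7 heading=west
no rival 3-sequence matches.

move(2), strafe(left, 1), face(W)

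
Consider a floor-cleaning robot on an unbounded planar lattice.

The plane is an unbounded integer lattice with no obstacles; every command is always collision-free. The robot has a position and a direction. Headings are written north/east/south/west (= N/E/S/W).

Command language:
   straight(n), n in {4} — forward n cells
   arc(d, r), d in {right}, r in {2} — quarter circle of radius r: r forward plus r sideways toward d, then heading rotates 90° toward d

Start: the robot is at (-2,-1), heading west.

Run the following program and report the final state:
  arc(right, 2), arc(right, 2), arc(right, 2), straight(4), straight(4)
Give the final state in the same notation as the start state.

from: at (-2,-1), heading west
step 1 (arc(right, 2)): at (-4,1), heading north
step 2 (arc(right, 2)): at (-2,3), heading east
step 3 (arc(right, 2)): at (0,1), heading south
step 4 (straight(4)): at (0,-3), heading south
step 5 (straight(4)): at (0,-7), heading south

at (0,-7), heading south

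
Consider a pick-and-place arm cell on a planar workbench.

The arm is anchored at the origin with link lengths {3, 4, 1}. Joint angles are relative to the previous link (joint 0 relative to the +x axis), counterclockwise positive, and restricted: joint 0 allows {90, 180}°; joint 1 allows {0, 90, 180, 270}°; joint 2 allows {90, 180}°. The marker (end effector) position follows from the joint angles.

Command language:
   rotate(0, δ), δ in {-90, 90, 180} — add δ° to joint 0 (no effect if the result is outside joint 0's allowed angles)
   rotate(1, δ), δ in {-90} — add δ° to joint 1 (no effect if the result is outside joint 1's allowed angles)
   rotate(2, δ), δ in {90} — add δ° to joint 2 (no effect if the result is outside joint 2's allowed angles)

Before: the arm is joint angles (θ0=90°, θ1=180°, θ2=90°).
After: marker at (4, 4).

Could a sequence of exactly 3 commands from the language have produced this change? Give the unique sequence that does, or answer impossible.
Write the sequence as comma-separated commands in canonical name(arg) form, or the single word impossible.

begin: joint angles (θ0=90°, θ1=180°, θ2=90°)
t=1 rotate(1, -90) ⇒ joint angles (θ0=90°, θ1=90°, θ2=90°)
t=2 rotate(1, -90) ⇒ joint angles (θ0=90°, θ1=0°, θ2=90°)
t=3 rotate(1, -90) ⇒ joint angles (θ0=90°, θ1=270°, θ2=90°)
no other 3-command option fits: unique.

rotate(1, -90), rotate(1, -90), rotate(1, -90)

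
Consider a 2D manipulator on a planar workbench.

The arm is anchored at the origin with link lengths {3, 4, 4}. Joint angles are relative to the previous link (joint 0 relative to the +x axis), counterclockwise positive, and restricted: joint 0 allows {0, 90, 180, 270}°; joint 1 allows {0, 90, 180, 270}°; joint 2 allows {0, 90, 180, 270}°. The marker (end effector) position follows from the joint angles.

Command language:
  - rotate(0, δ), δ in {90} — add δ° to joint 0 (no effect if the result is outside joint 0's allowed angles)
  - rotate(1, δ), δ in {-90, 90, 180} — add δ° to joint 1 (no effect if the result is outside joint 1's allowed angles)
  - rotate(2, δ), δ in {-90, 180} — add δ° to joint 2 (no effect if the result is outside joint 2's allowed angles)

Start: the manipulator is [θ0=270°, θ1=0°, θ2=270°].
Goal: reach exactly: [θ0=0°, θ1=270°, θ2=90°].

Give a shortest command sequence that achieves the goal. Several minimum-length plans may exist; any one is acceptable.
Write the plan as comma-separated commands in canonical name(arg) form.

rotate(2, 180), rotate(1, -90), rotate(0, 90)

initial: [θ0=270°, θ1=0°, θ2=270°]
step 1 (rotate(2, 180)): [θ0=270°, θ1=0°, θ2=90°]
step 2 (rotate(1, -90)): [θ0=270°, θ1=270°, θ2=90°]
step 3 (rotate(0, 90)): [θ0=0°, θ1=270°, θ2=90°]
minimal: 3 command(s), checked below 3.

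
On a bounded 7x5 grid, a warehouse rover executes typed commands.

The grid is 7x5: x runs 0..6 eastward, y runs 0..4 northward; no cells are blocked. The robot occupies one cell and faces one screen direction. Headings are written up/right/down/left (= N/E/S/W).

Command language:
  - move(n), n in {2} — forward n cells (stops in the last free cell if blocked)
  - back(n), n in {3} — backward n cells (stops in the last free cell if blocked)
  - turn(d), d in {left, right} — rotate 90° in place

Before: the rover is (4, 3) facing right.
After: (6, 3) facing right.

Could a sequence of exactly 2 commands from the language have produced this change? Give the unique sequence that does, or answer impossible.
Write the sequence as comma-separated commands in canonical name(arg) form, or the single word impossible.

move(2), move(2)

key: heading stays E — no command in the sequence turns
t0: (4, 3) facing right
[1] after move(2): (6, 3) facing right
[2] after move(2): (6, 3) facing right
no rival 2-sequence matches.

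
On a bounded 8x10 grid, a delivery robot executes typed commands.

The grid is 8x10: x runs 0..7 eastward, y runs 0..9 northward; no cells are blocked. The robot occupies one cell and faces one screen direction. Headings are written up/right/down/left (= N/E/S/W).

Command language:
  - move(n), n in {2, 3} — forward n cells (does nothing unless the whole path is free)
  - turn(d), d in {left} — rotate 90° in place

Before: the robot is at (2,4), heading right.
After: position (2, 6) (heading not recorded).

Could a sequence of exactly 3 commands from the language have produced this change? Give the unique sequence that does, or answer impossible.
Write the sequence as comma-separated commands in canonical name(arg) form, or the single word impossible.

from: at (2,4), heading right
t=1 turn(left) ⇒ at (2,4), heading up
t=2 move(2) ⇒ at (2,6), heading up
t=3 turn(left) ⇒ at (2,6), heading left
all 27 alternatives checked — unique.

turn(left), move(2), turn(left)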